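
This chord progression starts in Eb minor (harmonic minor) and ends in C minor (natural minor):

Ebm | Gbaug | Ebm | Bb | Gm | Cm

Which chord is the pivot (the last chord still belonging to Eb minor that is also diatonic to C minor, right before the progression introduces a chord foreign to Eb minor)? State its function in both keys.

Bb — V in Eb minor, VII in C minor

Chords diatonic to Eb minor: Ebm, Fdim, Gbaug, Abm, Bb, Cb, Ddim.
Reading the progression, the first chord not in that set is Gm, so the modulation leaves Eb minor there.
The chord immediately before Gm is Bb, which is diatonic to both keys: V in Eb minor and VII in C minor.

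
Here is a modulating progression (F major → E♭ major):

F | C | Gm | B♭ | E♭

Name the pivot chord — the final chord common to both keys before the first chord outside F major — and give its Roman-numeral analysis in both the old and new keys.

B♭ — IV in F major, V in E♭ major

Chords diatonic to F major: F, Gm, Am, B♭, C, Dm, Edim.
Reading the progression, the first chord not in that set is E♭, so the modulation leaves F major there.
The chord immediately before E♭ is B♭, which is diatonic to both keys: IV in F major and V in E♭ major.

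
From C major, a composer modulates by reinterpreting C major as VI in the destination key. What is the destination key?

E minor

The numeral VI denotes a major triad on scale degree 6. With C on degree 6, the tonic of the new key is E.
Degree 6 carries a major triad in minor keys, so the destination is E minor.
Check: the diatonic triads of E minor (natural minor) are Em (i), F#dim (ii°), G (III), Am (iv), Bm (v), C (VI), D (VII) — C major is indeed VI.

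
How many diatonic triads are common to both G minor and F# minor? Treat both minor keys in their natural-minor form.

0

Diatonic triads of G minor (natural minor): Gm (i), Adim (ii°), Bb (III), Cm (iv), Dm (v), Eb (VI), F (VII).
Diatonic triads of F# minor (natural minor): F#m (i), G#dim (ii°), A (III), Bm (iv), C#m (v), D (VI), E (VII).
No triad has the same root and quality in both keys.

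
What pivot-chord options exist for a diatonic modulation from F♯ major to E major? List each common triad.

Triads in F♯ major: F♯ (I), G♯m (ii), A♯m (iii), B (IV), C♯ (V), D♯m (vi), E♯dim (vii°).
Triads in E major: E (I), F♯m (ii), G♯m (iii), A (IV), B (V), C♯m (vi), D♯dim (vii°).
Shared triads with their functions: G♯m (ii in F♯ major, iii in E major); B (IV in F♯ major, V in E major).

G♯m, B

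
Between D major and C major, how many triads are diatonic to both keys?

Diatonic triads of D major: D (I), Em (ii), F#m (iii), G (IV), A (V), Bm (vi), C#dim (vii°).
Diatonic triads of C major: C (I), Dm (ii), Em (iii), F (IV), G (V), Am (vi), Bdim (vii°).
Matching root and quality in both lists: Em, G.
That gives 2 common triads.

2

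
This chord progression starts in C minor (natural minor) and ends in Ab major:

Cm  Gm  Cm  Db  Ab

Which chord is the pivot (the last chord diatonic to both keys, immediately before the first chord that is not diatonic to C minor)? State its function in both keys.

Chords diatonic to C minor: Cm, Ddim, Eb, Fm, Gm, Ab, Bb.
Reading the progression, the first chord not in that set is Db, so the modulation leaves C minor there.
The chord immediately before Db is Cm, which is diatonic to both keys: i in C minor and iii in Ab major.

Cm — i in C minor, iii in Ab major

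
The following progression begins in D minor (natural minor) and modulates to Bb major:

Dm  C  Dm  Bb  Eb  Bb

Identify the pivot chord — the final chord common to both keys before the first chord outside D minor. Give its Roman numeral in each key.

Bb — VI in D minor, I in Bb major

Chords diatonic to D minor: Dm, Edim, F, Gm, Am, Bb, C.
Reading the progression, the first chord not in that set is Eb, so the modulation leaves D minor there.
The chord immediately before Eb is Bb, which is diatonic to both keys: VI in D minor and I in Bb major.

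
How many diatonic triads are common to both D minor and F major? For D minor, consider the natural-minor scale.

Diatonic triads of D minor (natural minor): Dm (i), Edim (ii°), F (III), Gm (iv), Am (v), B♭ (VI), C (VII).
Diatonic triads of F major: F (I), Gm (ii), Am (iii), B♭ (IV), C (V), Dm (vi), Edim (vii°).
Matching root and quality in both lists: Dm, Edim, F, Gm, Am, B♭, C.
That gives 7 common triads.

7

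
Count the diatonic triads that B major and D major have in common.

0

Diatonic triads of B major: B (I), C♯m (ii), D♯m (iii), E (IV), F♯ (V), G♯m (vi), A♯dim (vii°).
Diatonic triads of D major: D (I), Em (ii), F♯m (iii), G (IV), A (V), Bm (vi), C♯dim (vii°).
No triad has the same root and quality in both keys.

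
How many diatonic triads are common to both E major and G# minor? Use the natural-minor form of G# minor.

4

Diatonic triads of E major: E (I), F#m (ii), G#m (iii), A (IV), B (V), C#m (vi), D#dim (vii°).
Diatonic triads of G# minor (natural minor): G#m (i), A#dim (ii°), B (III), C#m (iv), D#m (v), E (VI), F# (VII).
Matching root and quality in both lists: E, G#m, B, C#m.
That gives 4 common triads.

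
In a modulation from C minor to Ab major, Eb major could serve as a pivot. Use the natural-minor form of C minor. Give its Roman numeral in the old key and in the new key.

The scale of C minor (natural minor) is C D Eb F G Ab Bb; Eb is degree 3, and the triad built there (Eb-G-Bb) is major, so it is III.
The scale of Ab major is Ab Bb C Db Eb F G; Eb is degree 5, and the triad built there (Eb-G-Bb) is major, so it is V.

III in C minor; V in Ab major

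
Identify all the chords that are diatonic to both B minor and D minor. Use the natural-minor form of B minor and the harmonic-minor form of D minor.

Triads in B minor (natural minor): Bm (i), C#dim (ii°), D (III), Em (iv), F#m (v), G (VI), A (VII).
Triads in D minor (harmonic minor): Dm (i), Edim (ii°), Faug (III+), Gm (iv), A (V), Bb (VI), C#dim (vii°).
Shared triads with their functions: C#dim (ii° in B minor, vii° in D minor); A (VII in B minor, V in D minor).

C#dim, A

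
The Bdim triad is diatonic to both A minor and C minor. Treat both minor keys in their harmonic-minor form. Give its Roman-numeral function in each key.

The scale of A minor (harmonic minor) is A B C D E F G#; B is degree 2, and the triad built there (B-D-F) is diminished, so it is ii°.
The scale of C minor (harmonic minor) is C D Eb F G Ab B; B is degree 7, and the triad built there (B-D-F) is diminished, so it is vii°.

ii° in A minor; vii° in C minor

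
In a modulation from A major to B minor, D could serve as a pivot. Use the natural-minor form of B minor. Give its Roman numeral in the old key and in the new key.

The scale of A major is A B C# D E F# G#; D is degree 4, and the triad built there (D-F#-A) is major, so it is IV.
The scale of B minor (natural minor) is B C# D E F# G A; D is degree 3, and the triad built there (D-F#-A) is major, so it is III.

IV in A major; III in B minor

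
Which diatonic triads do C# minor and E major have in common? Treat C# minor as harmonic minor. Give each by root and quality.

C#m, D#dim, F#m, A

Triads in C# minor (harmonic minor): C#m (i), D#dim (ii°), Eaug (III+), F#m (iv), G# (V), A (VI), B#dim (vii°).
Triads in E major: E (I), F#m (ii), G#m (iii), A (IV), B (V), C#m (vi), D#dim (vii°).
Shared triads with their functions: C#m (i in C# minor, vi in E major); D#dim (ii° in C# minor, vii° in E major); F#m (iv in C# minor, ii in E major); A (VI in C# minor, IV in E major).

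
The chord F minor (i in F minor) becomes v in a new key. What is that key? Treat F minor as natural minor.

The numeral v denotes a minor triad on scale degree 5. With F on degree 5, the tonic of the new key is B♭.
Degree 5 carries a minor triad in natural-minor keys, so the destination is B♭ minor.
Check: the diatonic triads of B♭ minor (natural minor) are B♭m (i), Cdim (ii°), D♭ (III), E♭m (iv), Fm (v), G♭ (VI), A♭ (VII) — F minor is indeed v.

B♭ minor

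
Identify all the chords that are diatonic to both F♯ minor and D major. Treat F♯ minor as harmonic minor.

Triads in F♯ minor (harmonic minor): F♯m (i), G♯dim (ii°), Aaug (III+), Bm (iv), C♯ (V), D (VI), E♯dim (vii°).
Triads in D major: D (I), Em (ii), F♯m (iii), G (IV), A (V), Bm (vi), C♯dim (vii°).
Shared triads with their functions: F♯m (i in F♯ minor, iii in D major); Bm (iv in F♯ minor, vi in D major); D (VI in F♯ minor, I in D major).

F♯m, Bm, D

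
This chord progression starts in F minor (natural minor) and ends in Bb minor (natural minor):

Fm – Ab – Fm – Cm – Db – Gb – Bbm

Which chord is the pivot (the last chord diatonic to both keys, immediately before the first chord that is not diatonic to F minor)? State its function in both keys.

Db — VI in F minor, III in Bb minor

Chords diatonic to F minor: Fm, Gdim, Ab, Bbm, Cm, Db, Eb.
Reading the progression, the first chord not in that set is Gb, so the modulation leaves F minor there.
The chord immediately before Gb is Db, which is diatonic to both keys: VI in F minor and III in Bb minor.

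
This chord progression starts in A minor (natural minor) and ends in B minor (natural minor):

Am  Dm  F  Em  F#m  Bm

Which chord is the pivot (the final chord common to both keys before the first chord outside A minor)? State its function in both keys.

Em — v in A minor, iv in B minor

Chords diatonic to A minor: Am, Bdim, C, Dm, Em, F, G.
Reading the progression, the first chord not in that set is F#m, so the modulation leaves A minor there.
The chord immediately before F#m is Em, which is diatonic to both keys: v in A minor and iv in B minor.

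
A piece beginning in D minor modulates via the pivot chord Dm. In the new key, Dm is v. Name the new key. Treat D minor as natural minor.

The numeral v denotes a minor triad on scale degree 5. With D on degree 5, the tonic of the new key is G.
Degree 5 carries a minor triad in natural-minor keys, so the destination is G minor.
Check: the diatonic triads of G minor (natural minor) are Gm (i), Adim (ii°), Bb (III), Cm (iv), Dm (v), Eb (VI), F (VII) — Dm is indeed v.

G minor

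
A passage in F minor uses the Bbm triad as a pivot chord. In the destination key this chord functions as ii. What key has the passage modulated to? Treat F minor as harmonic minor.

The numeral ii denotes a minor triad on scale degree 2. With Bb on degree 2, the tonic of the new key is Ab.
Degree 2 carries a minor triad in major keys, so the destination is Ab major.
Check: the diatonic triads of Ab major are Ab (I), Bbm (ii), Cm (iii), Db (IV), Eb (V), Fm (vi), Gdim (vii°) — Bbm is indeed ii.

Ab major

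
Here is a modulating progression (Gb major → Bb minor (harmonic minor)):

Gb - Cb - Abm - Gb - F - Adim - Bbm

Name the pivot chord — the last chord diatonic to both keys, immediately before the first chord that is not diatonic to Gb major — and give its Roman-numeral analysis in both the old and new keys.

Gb — I in Gb major, VI in Bb minor

Chords diatonic to Gb major: Gb, Abm, Bbm, Cb, Db, Ebm, Fdim.
Reading the progression, the first chord not in that set is F, so the modulation leaves Gb major there.
The chord immediately before F is Gb, which is diatonic to both keys: I in Gb major and VI in Bb minor.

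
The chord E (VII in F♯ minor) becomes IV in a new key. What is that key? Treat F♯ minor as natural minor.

B major

The numeral IV denotes a major triad on scale degree 4. With E on degree 4, the tonic of the new key is B.
Degree 4 carries a major triad in major keys, so the destination is B major.
Check: the diatonic triads of B major are B (I), C♯m (ii), D♯m (iii), E (IV), F♯ (V), G♯m (vi), A♯dim (vii°) — E is indeed IV.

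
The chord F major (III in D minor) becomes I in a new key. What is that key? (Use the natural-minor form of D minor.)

The numeral I denotes a major triad on scale degree 1. With F on degree 1, the tonic of the new key is F.
Degree 1 carries a major triad in major keys, so the destination is F major.
Check: the diatonic triads of F major are F (I), Gm (ii), Am (iii), Bb (IV), C (V), Dm (vi), Edim (vii°) — F major is indeed I.

F major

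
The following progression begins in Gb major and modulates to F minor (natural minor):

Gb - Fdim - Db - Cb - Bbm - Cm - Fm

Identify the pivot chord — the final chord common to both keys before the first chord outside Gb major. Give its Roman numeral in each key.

Bbm — iii in Gb major, iv in F minor

Chords diatonic to Gb major: Gb, Abm, Bbm, Cb, Db, Ebm, Fdim.
Reading the progression, the first chord not in that set is Cm, so the modulation leaves Gb major there.
The chord immediately before Cm is Bbm, which is diatonic to both keys: iii in Gb major and iv in F minor.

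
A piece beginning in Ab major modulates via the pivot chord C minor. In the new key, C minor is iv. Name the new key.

G minor

The numeral iv denotes a minor triad on scale degree 4. With C on degree 4, the tonic of the new key is G.
Degree 4 carries a minor triad in minor keys, so the destination is G minor.
Check: the diatonic triads of G minor (natural minor) are Gm (i), Adim (ii°), Bb (III), Cm (iv), Dm (v), Eb (VI), F (VII) — C minor is indeed iv.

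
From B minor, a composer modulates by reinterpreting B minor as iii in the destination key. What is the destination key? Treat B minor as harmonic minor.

G major

The numeral iii denotes a minor triad on scale degree 3. With B on degree 3, the tonic of the new key is G.
Degree 3 carries a minor triad in major keys, so the destination is G major.
Check: the diatonic triads of G major are G (I), Am (ii), Bm (iii), C (IV), D (V), Em (vi), F#dim (vii°) — B minor is indeed iii.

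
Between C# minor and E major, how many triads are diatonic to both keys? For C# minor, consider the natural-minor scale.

7

Diatonic triads of C# minor (natural minor): C# minor (i), D# diminished (ii°), E major (III), F# minor (iv), G# minor (v), A major (VI), B major (VII).
Diatonic triads of E major: E major (I), F# minor (ii), G# minor (iii), A major (IV), B major (V), C# minor (vi), D# diminished (vii°).
Matching root and quality in both lists: C# minor, D# diminished, E major, F# minor, G# minor, A major, B major.
That gives 7 common triads.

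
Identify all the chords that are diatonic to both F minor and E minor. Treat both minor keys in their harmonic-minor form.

Triads in F minor (harmonic minor): Fm (i), Gdim (ii°), Abaug (III+), Bbm (iv), C (V), Db (VI), Edim (vii°).
Triads in E minor (harmonic minor): Em (i), F#dim (ii°), Gaug (III+), Am (iv), B (V), C (VI), D#dim (vii°).
Shared triads with their functions: C (V in F minor, VI in E minor).

C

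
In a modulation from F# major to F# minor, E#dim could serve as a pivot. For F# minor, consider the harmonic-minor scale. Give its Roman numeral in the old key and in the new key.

vii° in F# major; vii° in F# minor

The scale of F# major is F# G# A# B C# D# E#; E# is degree 7, and the triad built there (E#-G#-B) is diminished, so it is vii°.
The scale of F# minor (harmonic minor) is F# G# A B C# D E#; E# is degree 7, and the triad built there (E#-G#-B) is diminished, so it is vii°.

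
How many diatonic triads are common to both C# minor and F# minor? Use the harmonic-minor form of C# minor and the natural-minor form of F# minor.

Diatonic triads of C# minor (harmonic minor): C#m (i), D#dim (ii°), Eaug (III+), F#m (iv), G# (V), A (VI), B#dim (vii°).
Diatonic triads of F# minor (natural minor): F#m (i), G#dim (ii°), A (III), Bm (iv), C#m (v), D (VI), E (VII).
Matching root and quality in both lists: C#m, F#m, A.
That gives 3 common triads.

3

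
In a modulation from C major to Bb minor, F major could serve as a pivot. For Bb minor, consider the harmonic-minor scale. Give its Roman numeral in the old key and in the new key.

IV in C major; V in Bb minor

The scale of C major is C D E F G A B; F is degree 4, and the triad built there (F-A-C) is major, so it is IV.
The scale of Bb minor (harmonic minor) is Bb C Db Eb F Gb A; F is degree 5, and the triad built there (F-A-C) is major, so it is V.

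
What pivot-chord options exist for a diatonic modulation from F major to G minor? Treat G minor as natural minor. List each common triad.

F, Gm, Bb, Dm

Triads in F major: F (I), Gm (ii), Am (iii), Bb (IV), C (V), Dm (vi), Edim (vii°).
Triads in G minor (natural minor): Gm (i), Adim (ii°), Bb (III), Cm (iv), Dm (v), Eb (VI), F (VII).
Shared triads with their functions: F (I in F major, VII in G minor); Gm (ii in F major, i in G minor); Bb (IV in F major, III in G minor); Dm (vi in F major, v in G minor).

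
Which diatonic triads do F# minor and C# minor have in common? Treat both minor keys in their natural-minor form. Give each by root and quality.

Triads in F# minor (natural minor): F#m (i), G#dim (ii°), A (III), Bm (iv), C#m (v), D (VI), E (VII).
Triads in C# minor (natural minor): C#m (i), D#dim (ii°), E (III), F#m (iv), G#m (v), A (VI), B (VII).
Shared triads with their functions: F#m (i in F# minor, iv in C# minor); A (III in F# minor, VI in C# minor); C#m (v in F# minor, i in C# minor); E (VII in F# minor, III in C# minor).

F#m, A, C#m, E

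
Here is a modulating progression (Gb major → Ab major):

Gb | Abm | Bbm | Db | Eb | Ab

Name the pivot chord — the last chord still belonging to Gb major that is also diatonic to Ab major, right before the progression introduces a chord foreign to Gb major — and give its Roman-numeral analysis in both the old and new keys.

Chords diatonic to Gb major: Gb, Abm, Bbm, Cb, Db, Ebm, Fdim.
Reading the progression, the first chord not in that set is Eb, so the modulation leaves Gb major there.
The chord immediately before Eb is Db, which is diatonic to both keys: V in Gb major and IV in Ab major.

Db — V in Gb major, IV in Ab major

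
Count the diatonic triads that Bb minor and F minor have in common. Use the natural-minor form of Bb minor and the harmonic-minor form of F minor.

Diatonic triads of Bb minor (natural minor): Bbm (i), Cdim (ii°), Db (III), Ebm (iv), Fm (v), Gb (VI), Ab (VII).
Diatonic triads of F minor (harmonic minor): Fm (i), Gdim (ii°), Abaug (III+), Bbm (iv), C (V), Db (VI), Edim (vii°).
Matching root and quality in both lists: Bbm, Db, Fm.
That gives 3 common triads.

3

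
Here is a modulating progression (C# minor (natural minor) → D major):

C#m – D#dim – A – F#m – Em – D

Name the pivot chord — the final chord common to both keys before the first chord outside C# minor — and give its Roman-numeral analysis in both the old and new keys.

Chords diatonic to C# minor: C#m, D#dim, E, F#m, G#m, A, B.
Reading the progression, the first chord not in that set is Em, so the modulation leaves C# minor there.
The chord immediately before Em is F#m, which is diatonic to both keys: iv in C# minor and iii in D major.

F#m — iv in C# minor, iii in D major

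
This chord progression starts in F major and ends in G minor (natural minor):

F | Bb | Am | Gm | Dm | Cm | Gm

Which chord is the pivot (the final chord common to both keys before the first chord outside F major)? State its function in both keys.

Dm — vi in F major, v in G minor

Chords diatonic to F major: F, Gm, Am, Bb, C, Dm, Edim.
Reading the progression, the first chord not in that set is Cm, so the modulation leaves F major there.
The chord immediately before Cm is Dm, which is diatonic to both keys: vi in F major and v in G minor.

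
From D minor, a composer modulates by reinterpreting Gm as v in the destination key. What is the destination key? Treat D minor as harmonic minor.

The numeral v denotes a minor triad on scale degree 5. With G on degree 5, the tonic of the new key is C.
Degree 5 carries a minor triad in natural-minor keys, so the destination is C minor.
Check: the diatonic triads of C minor (natural minor) are Cm (i), Ddim (ii°), Eb (III), Fm (iv), Gm (v), Ab (VI), Bb (VII) — Gm is indeed v.

C minor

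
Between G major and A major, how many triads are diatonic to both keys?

2

Diatonic triads of G major: G major (I), A minor (ii), B minor (iii), C major (IV), D major (V), E minor (vi), F# diminished (vii°).
Diatonic triads of A major: A major (I), B minor (ii), C# minor (iii), D major (IV), E major (V), F# minor (vi), G# diminished (vii°).
Matching root and quality in both lists: B minor, D major.
That gives 2 common triads.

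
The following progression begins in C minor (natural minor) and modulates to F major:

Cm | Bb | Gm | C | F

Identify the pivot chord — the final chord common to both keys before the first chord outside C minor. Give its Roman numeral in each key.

Chords diatonic to C minor: Cm, Ddim, Eb, Fm, Gm, Ab, Bb.
Reading the progression, the first chord not in that set is C, so the modulation leaves C minor there.
The chord immediately before C is Gm, which is diatonic to both keys: v in C minor and ii in F major.

Gm — v in C minor, ii in F major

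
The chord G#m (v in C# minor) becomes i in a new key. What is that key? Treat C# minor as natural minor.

The numeral i denotes a minor triad on scale degree 1. With G# on degree 1, the tonic of the new key is G#.
Degree 1 carries a minor triad in minor keys, so the destination is G# minor.
Check: the diatonic triads of G# minor (natural minor) are G#m (i), A#dim (ii°), B (III), C#m (iv), D#m (v), E (VI), F# (VII) — G#m is indeed i.

G# minor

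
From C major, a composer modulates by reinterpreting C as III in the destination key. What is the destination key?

The numeral III denotes a major triad on scale degree 3. With C on degree 3, the tonic of the new key is A.
Degree 3 carries a major triad in natural-minor keys, so the destination is A minor.
Check: the diatonic triads of A minor (natural minor) are Am (i), Bdim (ii°), C (III), Dm (iv), Em (v), F (VI), G (VII) — C is indeed III.

A minor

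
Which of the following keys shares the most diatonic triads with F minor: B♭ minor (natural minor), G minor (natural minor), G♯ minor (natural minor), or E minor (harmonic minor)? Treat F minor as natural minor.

B♭ minor

Triads of F minor (natural minor): F minor (i), G diminished (ii°), A♭ major (III), B♭ minor (iv), C minor (v), D♭ major (VI), E♭ major (VII).
B♭ minor (natural minor) shares 4: Fm, A♭, B♭m, D♭.
G minor (natural minor) shares 2: Cm, E♭.
G♯ minor (natural minor) shares 0: none.
E minor (harmonic minor) shares 0: none.
The most common triads (4) are shared with B♭ minor.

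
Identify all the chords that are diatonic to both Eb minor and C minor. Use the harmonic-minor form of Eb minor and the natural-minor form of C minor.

Bb, Ddim

Triads in Eb minor (harmonic minor): Ebm (i), Fdim (ii°), Gbaug (III+), Abm (iv), Bb (V), Cb (VI), Ddim (vii°).
Triads in C minor (natural minor): Cm (i), Ddim (ii°), Eb (III), Fm (iv), Gm (v), Ab (VI), Bb (VII).
Shared triads with their functions: Bb (V in Eb minor, VII in C minor); Ddim (vii° in Eb minor, ii° in C minor).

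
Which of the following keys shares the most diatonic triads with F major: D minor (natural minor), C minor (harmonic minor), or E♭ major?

Triads of F major: F major (I), G minor (ii), A minor (iii), B♭ major (IV), C major (V), D minor (vi), E diminished (vii°).
D minor (natural minor) shares 7: F, Gm, Am, B♭, C, Dm, Edim.
C minor (harmonic minor) shares 0: none.
E♭ major shares 2: Gm, B♭.
The most common triads (7) are shared with D minor.

D minor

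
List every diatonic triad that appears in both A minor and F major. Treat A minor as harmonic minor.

Triads in A minor (harmonic minor): A minor (i), B diminished (ii°), C augmented (III+), D minor (iv), E major (V), F major (VI), G♯ diminished (vii°).
Triads in F major: F major (I), G minor (ii), A minor (iii), B♭ major (IV), C major (V), D minor (vi), E diminished (vii°).
Shared triads with their functions: A minor (i in A minor, iii in F major); D minor (iv in A minor, vi in F major); F major (VI in A minor, I in F major).

Am, Dm, F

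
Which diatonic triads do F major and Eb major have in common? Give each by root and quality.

Triads in F major: F major (I), G minor (ii), A minor (iii), Bb major (IV), C major (V), D minor (vi), E diminished (vii°).
Triads in Eb major: Eb major (I), F minor (ii), G minor (iii), Ab major (IV), Bb major (V), C minor (vi), D diminished (vii°).
Shared triads with their functions: G minor (ii in F major, iii in Eb major); Bb major (IV in F major, V in Eb major).

Gm, Bb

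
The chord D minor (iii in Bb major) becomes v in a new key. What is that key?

The numeral v denotes a minor triad on scale degree 5. With D on degree 5, the tonic of the new key is G.
Degree 5 carries a minor triad in natural-minor keys, so the destination is G minor.
Check: the diatonic triads of G minor (natural minor) are Gm (i), Adim (ii°), Bb (III), Cm (iv), Dm (v), Eb (VI), F (VII) — D minor is indeed v.

G minor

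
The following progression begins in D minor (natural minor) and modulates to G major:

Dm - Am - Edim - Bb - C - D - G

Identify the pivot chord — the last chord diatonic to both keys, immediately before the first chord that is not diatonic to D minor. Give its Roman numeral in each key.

Chords diatonic to D minor: Dm, Edim, F, Gm, Am, Bb, C.
Reading the progression, the first chord not in that set is D, so the modulation leaves D minor there.
The chord immediately before D is C, which is diatonic to both keys: VII in D minor and IV in G major.

C — VII in D minor, IV in G major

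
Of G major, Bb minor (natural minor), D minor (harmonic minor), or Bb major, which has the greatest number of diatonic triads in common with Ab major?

Bb minor

Triads of Ab major: Ab (I), Bbm (ii), Cm (iii), Db (IV), Eb (V), Fm (vi), Gdim (vii°).
G major shares 0: none.
Bb minor (natural minor) shares 4: Ab, Bbm, Db, Fm.
D minor (harmonic minor) shares 0: none.
Bb major shares 2: Cm, Eb.
The most common triads (4) are shared with Bb minor.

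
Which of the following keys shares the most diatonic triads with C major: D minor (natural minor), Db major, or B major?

D minor

Triads of C major: C major (I), D minor (ii), E minor (iii), F major (IV), G major (V), A minor (vi), B diminished (vii°).
D minor (natural minor) shares 4: C, Dm, F, Am.
Db major shares 0: none.
B major shares 0: none.
The most common triads (4) are shared with D minor.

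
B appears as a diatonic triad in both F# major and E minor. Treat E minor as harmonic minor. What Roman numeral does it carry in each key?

The scale of F# major is F# G# A# B C# D# E#; B is degree 4, and the triad built there (B-D#-F#) is major, so it is IV.
The scale of E minor (harmonic minor) is E F# G A B C D#; B is degree 5, and the triad built there (B-D#-F#) is major, so it is V.

IV in F# major; V in E minor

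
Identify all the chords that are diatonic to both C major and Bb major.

Triads in C major: C (I), Dm (ii), Em (iii), F (IV), G (V), Am (vi), Bdim (vii°).
Triads in Bb major: Bb (I), Cm (ii), Dm (iii), Eb (IV), F (V), Gm (vi), Adim (vii°).
Shared triads with their functions: Dm (ii in C major, iii in Bb major); F (IV in C major, V in Bb major).

Dm, F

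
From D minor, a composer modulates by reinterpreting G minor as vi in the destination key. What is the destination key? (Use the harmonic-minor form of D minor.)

The numeral vi denotes a minor triad on scale degree 6. With G on degree 6, the tonic of the new key is Bb.
Degree 6 carries a minor triad in major keys, so the destination is Bb major.
Check: the diatonic triads of Bb major are Bb (I), Cm (ii), Dm (iii), Eb (IV), F (V), Gm (vi), Adim (vii°) — G minor is indeed vi.

Bb major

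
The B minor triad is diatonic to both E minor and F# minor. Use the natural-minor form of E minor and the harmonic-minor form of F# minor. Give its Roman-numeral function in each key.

The scale of E minor (natural minor) is E F# G A B C D; B is degree 5, and the triad built there (B-D-F#) is minor, so it is v.
The scale of F# minor (harmonic minor) is F# G# A B C# D E#; B is degree 4, and the triad built there (B-D-F#) is minor, so it is iv.

v in E minor; iv in F# minor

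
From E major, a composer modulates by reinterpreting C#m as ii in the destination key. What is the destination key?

The numeral ii denotes a minor triad on scale degree 2. With C# on degree 2, the tonic of the new key is B.
Degree 2 carries a minor triad in major keys, so the destination is B major.
Check: the diatonic triads of B major are B (I), C#m (ii), D#m (iii), E (IV), F# (V), G#m (vi), A#dim (vii°) — C#m is indeed ii.

B major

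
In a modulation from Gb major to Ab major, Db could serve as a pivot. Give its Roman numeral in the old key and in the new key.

V in Gb major; IV in Ab major

The scale of Gb major is Gb Ab Bb Cb Db Eb F; Db is degree 5, and the triad built there (Db-F-Ab) is major, so it is V.
The scale of Ab major is Ab Bb C Db Eb F G; Db is degree 4, and the triad built there (Db-F-Ab) is major, so it is IV.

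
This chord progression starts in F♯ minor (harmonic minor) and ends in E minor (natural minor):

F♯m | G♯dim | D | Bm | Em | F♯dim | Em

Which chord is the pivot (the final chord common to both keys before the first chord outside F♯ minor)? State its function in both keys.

Chords diatonic to F♯ minor: F♯m, G♯dim, Aaug, Bm, C♯, D, E♯dim.
Reading the progression, the first chord not in that set is Em, so the modulation leaves F♯ minor there.
The chord immediately before Em is Bm, which is diatonic to both keys: iv in F♯ minor and v in E minor.

Bm — iv in F♯ minor, v in E minor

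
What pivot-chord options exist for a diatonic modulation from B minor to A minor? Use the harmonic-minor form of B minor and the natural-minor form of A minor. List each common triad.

Em, G

Triads in B minor (harmonic minor): B minor (i), C# diminished (ii°), D augmented (III+), E minor (iv), F# major (V), G major (VI), A# diminished (vii°).
Triads in A minor (natural minor): A minor (i), B diminished (ii°), C major (III), D minor (iv), E minor (v), F major (VI), G major (VII).
Shared triads with their functions: E minor (iv in B minor, v in A minor); G major (VI in B minor, VII in A minor).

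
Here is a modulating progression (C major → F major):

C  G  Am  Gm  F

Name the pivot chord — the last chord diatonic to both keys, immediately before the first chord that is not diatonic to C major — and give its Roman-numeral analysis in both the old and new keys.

Am — vi in C major, iii in F major

Chords diatonic to C major: C, Dm, Em, F, G, Am, Bdim.
Reading the progression, the first chord not in that set is Gm, so the modulation leaves C major there.
The chord immediately before Gm is Am, which is diatonic to both keys: vi in C major and iii in F major.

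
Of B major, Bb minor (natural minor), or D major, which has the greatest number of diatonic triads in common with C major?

D major

Triads of C major: C major (I), D minor (ii), E minor (iii), F major (IV), G major (V), A minor (vi), B diminished (vii°).
B major shares 0: none.
Bb minor (natural minor) shares 0: none.
D major shares 2: Em, G.
The most common triads (2) are shared with D major.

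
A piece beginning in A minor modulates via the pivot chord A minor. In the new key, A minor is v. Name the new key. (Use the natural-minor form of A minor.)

The numeral v denotes a minor triad on scale degree 5. With A on degree 5, the tonic of the new key is D.
Degree 5 carries a minor triad in natural-minor keys, so the destination is D minor.
Check: the diatonic triads of D minor (natural minor) are Dm (i), Edim (ii°), F (III), Gm (iv), Am (v), Bb (VI), C (VII) — A minor is indeed v.

D minor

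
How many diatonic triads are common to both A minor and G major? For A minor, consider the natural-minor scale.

Diatonic triads of A minor (natural minor): A minor (i), B diminished (ii°), C major (III), D minor (iv), E minor (v), F major (VI), G major (VII).
Diatonic triads of G major: G major (I), A minor (ii), B minor (iii), C major (IV), D major (V), E minor (vi), F# diminished (vii°).
Matching root and quality in both lists: A minor, C major, E minor, G major.
That gives 4 common triads.

4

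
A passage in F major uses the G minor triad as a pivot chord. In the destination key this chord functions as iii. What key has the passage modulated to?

The numeral iii denotes a minor triad on scale degree 3. With G on degree 3, the tonic of the new key is E♭.
Degree 3 carries a minor triad in major keys, so the destination is E♭ major.
Check: the diatonic triads of E♭ major are E♭ (I), Fm (ii), Gm (iii), A♭ (IV), B♭ (V), Cm (vi), Ddim (vii°) — G minor is indeed iii.

E♭ major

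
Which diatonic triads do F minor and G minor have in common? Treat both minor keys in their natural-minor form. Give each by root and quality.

Cm, Eb

Triads in F minor (natural minor): Fm (i), Gdim (ii°), Ab (III), Bbm (iv), Cm (v), Db (VI), Eb (VII).
Triads in G minor (natural minor): Gm (i), Adim (ii°), Bb (III), Cm (iv), Dm (v), Eb (VI), F (VII).
Shared triads with their functions: Cm (v in F minor, iv in G minor); Eb (VII in F minor, VI in G minor).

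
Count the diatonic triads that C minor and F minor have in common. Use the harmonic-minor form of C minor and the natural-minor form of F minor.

3

Diatonic triads of C minor (harmonic minor): Cm (i), Ddim (ii°), Ebaug (III+), Fm (iv), G (V), Ab (VI), Bdim (vii°).
Diatonic triads of F minor (natural minor): Fm (i), Gdim (ii°), Ab (III), Bbm (iv), Cm (v), Db (VI), Eb (VII).
Matching root and quality in both lists: Cm, Fm, Ab.
That gives 3 common triads.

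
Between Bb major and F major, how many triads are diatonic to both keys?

Diatonic triads of Bb major: Bb (I), Cm (ii), Dm (iii), Eb (IV), F (V), Gm (vi), Adim (vii°).
Diatonic triads of F major: F (I), Gm (ii), Am (iii), Bb (IV), C (V), Dm (vi), Edim (vii°).
Matching root and quality in both lists: Bb, Dm, F, Gm.
That gives 4 common triads.

4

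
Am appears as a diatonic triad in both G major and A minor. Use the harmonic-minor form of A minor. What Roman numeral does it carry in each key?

ii in G major; i in A minor

The scale of G major is G A B C D E F#; A is degree 2, and the triad built there (A-C-E) is minor, so it is ii.
The scale of A minor (harmonic minor) is A B C D E F G#; A is degree 1, and the triad built there (A-C-E) is minor, so it is i.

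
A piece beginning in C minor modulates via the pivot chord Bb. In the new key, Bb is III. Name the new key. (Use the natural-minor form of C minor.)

The numeral III denotes a major triad on scale degree 3. With Bb on degree 3, the tonic of the new key is G.
Degree 3 carries a major triad in natural-minor keys, so the destination is G minor.
Check: the diatonic triads of G minor (natural minor) are Gm (i), Adim (ii°), Bb (III), Cm (iv), Dm (v), Eb (VI), F (VII) — Bb is indeed III.

G minor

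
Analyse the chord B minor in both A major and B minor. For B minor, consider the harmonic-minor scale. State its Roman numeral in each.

ii in A major; i in B minor

The scale of A major is A B C# D E F# G#; B is degree 2, and the triad built there (B-D-F#) is minor, so it is ii.
The scale of B minor (harmonic minor) is B C# D E F# G A#; B is degree 1, and the triad built there (B-D-F#) is minor, so it is i.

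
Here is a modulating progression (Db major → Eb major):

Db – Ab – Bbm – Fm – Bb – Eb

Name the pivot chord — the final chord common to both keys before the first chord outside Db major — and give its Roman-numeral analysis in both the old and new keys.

Chords diatonic to Db major: Db, Ebm, Fm, Gb, Ab, Bbm, Cdim.
Reading the progression, the first chord not in that set is Bb, so the modulation leaves Db major there.
The chord immediately before Bb is Fm, which is diatonic to both keys: iii in Db major and ii in Eb major.

Fm — iii in Db major, ii in Eb major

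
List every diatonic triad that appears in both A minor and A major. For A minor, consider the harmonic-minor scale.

Triads in A minor (harmonic minor): Am (i), Bdim (ii°), Caug (III+), Dm (iv), E (V), F (VI), G#dim (vii°).
Triads in A major: A (I), Bm (ii), C#m (iii), D (IV), E (V), F#m (vi), G#dim (vii°).
Shared triads with their functions: E (V in A minor, V in A major); G#dim (vii° in A minor, vii° in A major).

E, G#dim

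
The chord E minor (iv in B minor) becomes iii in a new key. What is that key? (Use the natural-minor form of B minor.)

C major

The numeral iii denotes a minor triad on scale degree 3. With E on degree 3, the tonic of the new key is C.
Degree 3 carries a minor triad in major keys, so the destination is C major.
Check: the diatonic triads of C major are C (I), Dm (ii), Em (iii), F (IV), G (V), Am (vi), Bdim (vii°) — E minor is indeed iii.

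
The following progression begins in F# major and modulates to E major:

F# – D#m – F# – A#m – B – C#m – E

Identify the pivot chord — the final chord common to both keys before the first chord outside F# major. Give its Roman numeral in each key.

B — IV in F# major, V in E major

Chords diatonic to F# major: F#, G#m, A#m, B, C#, D#m, E#dim.
Reading the progression, the first chord not in that set is C#m, so the modulation leaves F# major there.
The chord immediately before C#m is B, which is diatonic to both keys: IV in F# major and V in E major.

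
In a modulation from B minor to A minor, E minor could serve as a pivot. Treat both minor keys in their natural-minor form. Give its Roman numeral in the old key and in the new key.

iv in B minor; v in A minor

The scale of B minor (natural minor) is B C# D E F# G A; E is degree 4, and the triad built there (E-G-B) is minor, so it is iv.
The scale of A minor (natural minor) is A B C D E F G; E is degree 5, and the triad built there (E-G-B) is minor, so it is v.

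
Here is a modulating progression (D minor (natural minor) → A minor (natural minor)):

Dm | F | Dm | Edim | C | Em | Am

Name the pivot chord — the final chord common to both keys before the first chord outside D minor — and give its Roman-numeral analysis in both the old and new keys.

C — VII in D minor, III in A minor

Chords diatonic to D minor: Dm, Edim, F, Gm, Am, B♭, C.
Reading the progression, the first chord not in that set is Em, so the modulation leaves D minor there.
The chord immediately before Em is C, which is diatonic to both keys: VII in D minor and III in A minor.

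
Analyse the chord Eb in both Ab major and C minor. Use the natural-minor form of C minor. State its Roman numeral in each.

The scale of Ab major is Ab Bb C Db Eb F G; Eb is degree 5, and the triad built there (Eb-G-Bb) is major, so it is V.
The scale of C minor (natural minor) is C D Eb F G Ab Bb; Eb is degree 3, and the triad built there (Eb-G-Bb) is major, so it is III.

V in Ab major; III in C minor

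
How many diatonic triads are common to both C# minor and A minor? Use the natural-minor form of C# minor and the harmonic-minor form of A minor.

Diatonic triads of C# minor (natural minor): C#m (i), D#dim (ii°), E (III), F#m (iv), G#m (v), A (VI), B (VII).
Diatonic triads of A minor (harmonic minor): Am (i), Bdim (ii°), Caug (III+), Dm (iv), E (V), F (VI), G#dim (vii°).
Matching root and quality in both lists: E.
That gives 1 common triad.

1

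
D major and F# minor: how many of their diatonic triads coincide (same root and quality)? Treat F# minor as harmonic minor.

3

Diatonic triads of D major: D major (I), E minor (ii), F# minor (iii), G major (IV), A major (V), B minor (vi), C# diminished (vii°).
Diatonic triads of F# minor (harmonic minor): F# minor (i), G# diminished (ii°), A augmented (III+), B minor (iv), C# major (V), D major (VI), E# diminished (vii°).
Matching root and quality in both lists: D major, F# minor, B minor.
That gives 3 common triads.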